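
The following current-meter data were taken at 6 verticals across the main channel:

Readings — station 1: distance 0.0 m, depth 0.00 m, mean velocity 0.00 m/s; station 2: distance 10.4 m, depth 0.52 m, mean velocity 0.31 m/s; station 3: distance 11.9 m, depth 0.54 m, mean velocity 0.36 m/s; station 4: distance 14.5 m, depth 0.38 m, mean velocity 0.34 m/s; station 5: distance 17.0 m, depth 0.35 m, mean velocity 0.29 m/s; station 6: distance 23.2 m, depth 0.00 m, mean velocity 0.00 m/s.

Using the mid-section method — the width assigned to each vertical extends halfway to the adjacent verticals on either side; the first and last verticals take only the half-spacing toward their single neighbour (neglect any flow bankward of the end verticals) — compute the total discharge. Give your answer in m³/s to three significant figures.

2.13 m³/s

w_2 = (11.9 − 0.0)/2 = 5.95 m; q_2 = 0.31 × 0.52 × 5.95 = 0.9591 m³/s
w_3 = (14.5 − 10.4)/2 = 2.05 m; q_3 = 0.36 × 0.54 × 2.05 = 0.3985 m³/s
w_4 = (17.0 − 11.9)/2 = 2.55 m; q_4 = 0.34 × 0.38 × 2.55 = 0.3295 m³/s
w_5 = (23.2 − 14.5)/2 = 4.35 m; q_5 = 0.29 × 0.35 × 4.35 = 0.4415 m³/s
Stations 1, 6 contribute zero (depth or velocity is 0).
Q = Σ qᵢ = 2.129 m³/s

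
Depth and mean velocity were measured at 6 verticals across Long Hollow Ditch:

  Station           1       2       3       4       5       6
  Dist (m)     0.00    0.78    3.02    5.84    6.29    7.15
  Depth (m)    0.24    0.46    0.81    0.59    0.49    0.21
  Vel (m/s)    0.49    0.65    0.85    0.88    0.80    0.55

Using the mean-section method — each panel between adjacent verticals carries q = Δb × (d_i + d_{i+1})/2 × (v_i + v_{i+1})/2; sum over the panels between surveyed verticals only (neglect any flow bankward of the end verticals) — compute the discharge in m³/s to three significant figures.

Panel 1-2: Δb = 0.78 m, d̄ = (0.24+0.46)/2 = 0.35, v̄ = (0.49+0.65)/2 = 0.57 → q = 0.78×0.35×0.57 = 0.1556 m³/s
Panel 2-3: Δb = 2.24 m, d̄ = (0.46+0.81)/2 = 0.635, v̄ = (0.65+0.85)/2 = 0.75 → q = 2.24×0.635×0.75 = 1.067 m³/s
Panel 3-4: Δb = 2.82 m, d̄ = (0.81+0.59)/2 = 0.7, v̄ = (0.85+0.88)/2 = 0.865 → q = 2.82×0.7×0.865 = 1.708 m³/s
Panel 4-5: Δb = 0.45 m, d̄ = (0.59+0.49)/2 = 0.54, v̄ = (0.88+0.80)/2 = 0.84 → q = 0.45×0.54×0.84 = 0.2041 m³/s
Panel 5-6: Δb = 0.86 m, d̄ = (0.49+0.21)/2 = 0.35, v̄ = (0.80+0.55)/2 = 0.675 → q = 0.86×0.35×0.675 = 0.2032 m³/s
Q = Σ q = 3.337 m³/s

3.34 m³/s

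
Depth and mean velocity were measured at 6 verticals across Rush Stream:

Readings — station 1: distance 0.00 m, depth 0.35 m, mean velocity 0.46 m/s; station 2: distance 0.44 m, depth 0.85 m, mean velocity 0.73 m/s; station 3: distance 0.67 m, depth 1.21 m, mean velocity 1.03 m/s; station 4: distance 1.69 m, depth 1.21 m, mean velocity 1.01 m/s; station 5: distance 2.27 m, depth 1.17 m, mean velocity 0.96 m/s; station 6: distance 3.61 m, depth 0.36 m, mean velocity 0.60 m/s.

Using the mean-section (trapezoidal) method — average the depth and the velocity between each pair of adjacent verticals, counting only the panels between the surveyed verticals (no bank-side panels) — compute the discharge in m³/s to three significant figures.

Panel 1-2: Δb = 0.44 m, d̄ = (0.35+0.85)/2 = 0.6, v̄ = (0.46+0.73)/2 = 0.595 → q = 0.44×0.6×0.595 = 0.1571 m³/s
Panel 2-3: Δb = 0.23 m, d̄ = (0.85+1.21)/2 = 1.03, v̄ = (0.73+1.03)/2 = 0.88 → q = 0.23×1.03×0.88 = 0.2085 m³/s
Panel 3-4: Δb = 1.02 m, d̄ = (1.21+1.21)/2 = 1.21, v̄ = (1.03+1.01)/2 = 1.02 → q = 1.02×1.21×1.02 = 1.259 m³/s
Panel 4-5: Δb = 0.58 m, d̄ = (1.21+1.17)/2 = 1.19, v̄ = (1.01+0.96)/2 = 0.985 → q = 0.58×1.19×0.985 = 0.6798 m³/s
Panel 5-6: Δb = 1.34 m, d̄ = (1.17+0.36)/2 = 0.765, v̄ = (0.96+0.60)/2 = 0.78 → q = 1.34×0.765×0.78 = 0.7996 m³/s
Q = Σ q = 3.104 m³/s

3.10 m³/s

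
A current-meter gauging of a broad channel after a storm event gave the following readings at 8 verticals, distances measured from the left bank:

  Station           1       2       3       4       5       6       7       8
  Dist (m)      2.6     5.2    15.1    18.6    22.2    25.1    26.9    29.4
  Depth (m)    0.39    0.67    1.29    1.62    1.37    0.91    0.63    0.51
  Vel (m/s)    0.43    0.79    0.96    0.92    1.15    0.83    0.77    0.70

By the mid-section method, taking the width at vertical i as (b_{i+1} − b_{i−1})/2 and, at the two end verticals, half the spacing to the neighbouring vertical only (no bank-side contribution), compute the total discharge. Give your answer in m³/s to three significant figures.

w_1 = (5.2 − 2.6)/2 = 1.3 m; q_1 = 0.43 × 0.39 × 1.3 = 0.2180 m³/s
w_2 = (15.1 − 2.6)/2 = 6.25 m; q_2 = 0.79 × 0.67 × 6.25 = 3.308 m³/s
w_3 = (18.6 − 5.2)/2 = 6.7 m; q_3 = 0.96 × 1.29 × 6.7 = 8.297 m³/s
w_4 = (22.2 − 15.1)/2 = 3.55 m; q_4 = 0.92 × 1.62 × 3.55 = 5.291 m³/s
w_5 = (25.1 − 18.6)/2 = 3.25 m; q_5 = 1.15 × 1.37 × 3.25 = 5.120 m³/s
w_6 = (26.9 − 22.2)/2 = 2.35 m; q_6 = 0.83 × 0.91 × 2.35 = 1.775 m³/s
w_7 = (29.4 − 25.1)/2 = 2.15 m; q_7 = 0.77 × 0.63 × 2.15 = 1.043 m³/s
w_8 = (29.4 − 26.9)/2 = 1.25 m; q_8 = 0.70 × 0.51 × 1.25 = 0.4463 m³/s
Q = Σ qᵢ = 25.50 m³/s

25.5 m³/s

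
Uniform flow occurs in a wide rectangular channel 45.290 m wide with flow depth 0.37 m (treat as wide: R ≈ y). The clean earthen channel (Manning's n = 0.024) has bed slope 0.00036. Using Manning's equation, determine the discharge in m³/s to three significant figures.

A = b·y = 45.290 × 0.37 = 16.76 m²
Wide channel: R ≈ y = 0.37 m
Q = (1/n)·A·R^(2/3)·S^(1/2) = (1/0.024) × 16.76 × 0.3700^(2/3) × 0.00036^(1/2) = 6.828 m³/s

6.83 m³/s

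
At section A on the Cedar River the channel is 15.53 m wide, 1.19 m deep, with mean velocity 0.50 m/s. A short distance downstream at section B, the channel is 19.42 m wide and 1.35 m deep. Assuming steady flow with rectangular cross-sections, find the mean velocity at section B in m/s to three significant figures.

0.352 m/s

Q = A₁V₁ = (15.53×1.19) × 0.50 = 9.240 m³/s
A₂ = 19.42 × 1.35 = 26.22 m²
V₂ = Q/A₂ = 9.240/26.22 = 0.3525 m/s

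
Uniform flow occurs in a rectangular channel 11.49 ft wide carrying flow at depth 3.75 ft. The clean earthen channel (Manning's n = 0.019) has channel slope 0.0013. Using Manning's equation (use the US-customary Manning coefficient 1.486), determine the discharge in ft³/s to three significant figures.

210 ft³/s

A = b·y = 11.49 × 3.75 = 43.09 ft²
P = b + 2y = 11.49 + 2×3.75 = 18.99 ft
R = A/P = 43.09/18.99 = 2.269 ft
Q = (1.486/n)·A·R^(2/3)·S^(1/2) = (1.486/0.019) × 43.09 × 2.269^(2/3) × 0.0013^(1/2) = 209.8 ft³/s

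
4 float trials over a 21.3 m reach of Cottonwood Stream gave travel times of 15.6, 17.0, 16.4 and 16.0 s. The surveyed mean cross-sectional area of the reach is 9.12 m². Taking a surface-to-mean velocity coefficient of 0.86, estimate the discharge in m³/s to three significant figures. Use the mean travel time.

t̄ = (15.6 + 17.0 + 16.4 + 16.0) / 4 = 16.25 s
v_surface = L / t̄ = 21.3 / 16.25 = 1.311 m/s
v_mean = 0.86 × 1.311 = 1.127 m/s
Q = A × v_mean = 9.12 × 1.127 = 10.28 m³/s

10.3 m³/s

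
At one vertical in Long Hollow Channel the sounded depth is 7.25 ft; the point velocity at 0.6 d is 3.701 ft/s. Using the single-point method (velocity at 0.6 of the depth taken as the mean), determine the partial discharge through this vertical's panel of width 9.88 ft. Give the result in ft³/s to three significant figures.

v̄ = v₀.₆ = 3.701 ft/s
q = v̄ × d × w = 3.701 × 7.25 × 9.88 = 265.1 ft³/s

265 ft³/s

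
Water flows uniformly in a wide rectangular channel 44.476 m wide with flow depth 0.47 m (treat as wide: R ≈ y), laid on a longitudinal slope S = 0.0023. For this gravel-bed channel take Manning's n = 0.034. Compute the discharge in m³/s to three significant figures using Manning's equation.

17.8 m³/s

A = b·y = 44.476 × 0.47 = 20.90 m²
Wide channel: R ≈ y = 0.47 m
Q = (1/n)·A·R^(2/3)·S^(1/2) = (1/0.034) × 20.90 × 0.4700^(2/3) × 0.0023^(1/2) = 17.82 m³/s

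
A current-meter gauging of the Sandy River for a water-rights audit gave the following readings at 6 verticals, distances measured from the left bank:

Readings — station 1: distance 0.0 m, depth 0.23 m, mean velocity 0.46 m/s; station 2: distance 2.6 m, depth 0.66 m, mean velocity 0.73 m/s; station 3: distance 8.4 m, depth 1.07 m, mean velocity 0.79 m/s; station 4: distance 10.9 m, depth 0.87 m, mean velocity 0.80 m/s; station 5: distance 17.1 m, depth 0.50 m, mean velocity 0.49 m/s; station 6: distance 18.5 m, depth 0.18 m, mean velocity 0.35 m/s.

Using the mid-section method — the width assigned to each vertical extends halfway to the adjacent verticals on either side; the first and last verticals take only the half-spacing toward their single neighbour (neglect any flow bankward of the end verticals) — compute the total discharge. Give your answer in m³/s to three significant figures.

w_1 = (2.6 − 0.0)/2 = 1.3 m; q_1 = 0.46 × 0.23 × 1.3 = 0.1375 m³/s
w_2 = (8.4 − 0.0)/2 = 4.2 m; q_2 = 0.73 × 0.66 × 4.2 = 2.024 m³/s
w_3 = (10.9 − 2.6)/2 = 4.15 m; q_3 = 0.79 × 1.07 × 4.15 = 3.508 m³/s
w_4 = (17.1 − 8.4)/2 = 4.35 m; q_4 = 0.80 × 0.87 × 4.35 = 3.028 m³/s
w_5 = (18.5 − 10.9)/2 = 3.8 m; q_5 = 0.49 × 0.50 × 3.8 = 0.9310 m³/s
w_6 = (18.5 − 17.1)/2 = 0.7 m; q_6 = 0.35 × 0.18 × 0.7 = 0.04410 m³/s
Q = Σ qᵢ = 9.672 m³/s

9.67 m³/s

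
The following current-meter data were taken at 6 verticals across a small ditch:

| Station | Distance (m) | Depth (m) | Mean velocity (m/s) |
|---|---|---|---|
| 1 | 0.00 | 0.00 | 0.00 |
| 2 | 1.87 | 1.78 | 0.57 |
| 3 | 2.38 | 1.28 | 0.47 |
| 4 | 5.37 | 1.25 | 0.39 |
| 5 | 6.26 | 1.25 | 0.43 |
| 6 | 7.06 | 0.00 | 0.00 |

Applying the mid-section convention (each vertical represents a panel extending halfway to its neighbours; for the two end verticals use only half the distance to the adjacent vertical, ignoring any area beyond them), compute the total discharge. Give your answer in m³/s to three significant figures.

w_2 = (2.38 − 0.00)/2 = 1.19 m; q_2 = 0.57 × 1.78 × 1.19 = 1.207 m³/s
w_3 = (5.37 − 1.87)/2 = 1.75 m; q_3 = 0.47 × 1.28 × 1.75 = 1.053 m³/s
w_4 = (6.26 − 2.38)/2 = 1.94 m; q_4 = 0.39 × 1.25 × 1.94 = 0.9458 m³/s
w_5 = (7.06 − 5.37)/2 = 0.845 m; q_5 = 0.43 × 1.25 × 0.845 = 0.4542 m³/s
Stations 1, 6 contribute zero (depth or velocity is 0).
Q = Σ qᵢ = 3.660 m³/s

3.66 m³/s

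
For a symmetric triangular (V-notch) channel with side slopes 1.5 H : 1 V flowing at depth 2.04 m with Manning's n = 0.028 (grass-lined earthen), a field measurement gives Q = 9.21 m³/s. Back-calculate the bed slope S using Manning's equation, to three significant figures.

0.00212

A = z·y² = 1.5×2.04² = 6.242 m²
P = 2y√(1+z²) = 2×2.04×√(1+1.5²) = 7.355 m
R = A/P = 6.242/7.355 = 0.8487 m
S = (Q·n / (1·A·R^(2/3)))² = (9.21×0.028 / (1×6.242×0.8964))² = 0.002124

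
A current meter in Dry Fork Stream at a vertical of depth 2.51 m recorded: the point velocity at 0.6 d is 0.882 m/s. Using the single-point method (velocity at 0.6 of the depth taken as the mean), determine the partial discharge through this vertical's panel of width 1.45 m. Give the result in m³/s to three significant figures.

3.21 m³/s

v̄ = v₀.₆ = 0.882 m/s
q = v̄ × d × w = 0.8820 × 2.51 × 1.45 = 3.210 m³/s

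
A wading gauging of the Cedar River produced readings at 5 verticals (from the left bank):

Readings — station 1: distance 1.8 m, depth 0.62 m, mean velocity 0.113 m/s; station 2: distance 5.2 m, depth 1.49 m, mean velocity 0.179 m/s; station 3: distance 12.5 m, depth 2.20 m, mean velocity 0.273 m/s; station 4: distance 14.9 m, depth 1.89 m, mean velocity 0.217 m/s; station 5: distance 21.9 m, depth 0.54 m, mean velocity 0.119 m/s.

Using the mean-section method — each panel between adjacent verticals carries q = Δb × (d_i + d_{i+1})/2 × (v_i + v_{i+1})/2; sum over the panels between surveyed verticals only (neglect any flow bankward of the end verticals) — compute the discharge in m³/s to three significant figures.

Panel 1-2: Δb = 3.4 m, d̄ = (0.62+1.49)/2 = 1.055, v̄ = (0.113+0.179)/2 = 0.146 → q = 3.4×1.055×0.146 = 0.5237 m³/s
Panel 2-3: Δb = 7.3 m, d̄ = (1.49+2.20)/2 = 1.845, v̄ = (0.179+0.273)/2 = 0.226 → q = 7.3×1.845×0.226 = 3.044 m³/s
Panel 3-4: Δb = 2.4 m, d̄ = (2.20+1.89)/2 = 2.045, v̄ = (0.273+0.217)/2 = 0.245 → q = 2.4×2.045×0.245 = 1.202 m³/s
Panel 4-5: Δb = 7 m, d̄ = (1.89+0.54)/2 = 1.215, v̄ = (0.217+0.119)/2 = 0.168 → q = 7×1.215×0.168 = 1.429 m³/s
Q = Σ q = 6.199 m³/s

6.20 m³/s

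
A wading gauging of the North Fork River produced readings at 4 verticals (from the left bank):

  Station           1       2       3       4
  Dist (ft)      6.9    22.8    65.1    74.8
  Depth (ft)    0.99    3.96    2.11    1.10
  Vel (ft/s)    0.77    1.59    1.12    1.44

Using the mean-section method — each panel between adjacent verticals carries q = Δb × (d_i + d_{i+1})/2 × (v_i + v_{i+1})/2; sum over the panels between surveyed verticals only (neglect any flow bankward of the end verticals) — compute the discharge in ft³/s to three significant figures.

Panel 1-2: Δb = 15.9 ft, d̄ = (0.99+3.96)/2 = 2.475, v̄ = (0.77+1.59)/2 = 1.18 → q = 15.9×2.475×1.18 = 46.44 ft³/s
Panel 2-3: Δb = 42.3 ft, d̄ = (3.96+2.11)/2 = 3.035, v̄ = (1.59+1.12)/2 = 1.355 → q = 42.3×3.035×1.355 = 174.0 ft³/s
Panel 3-4: Δb = 9.7 ft, d̄ = (2.11+1.10)/2 = 1.605, v̄ = (1.12+1.44)/2 = 1.28 → q = 9.7×1.605×1.28 = 19.93 ft³/s
Q = Σ q = 240.3 ft³/s

240 ft³/s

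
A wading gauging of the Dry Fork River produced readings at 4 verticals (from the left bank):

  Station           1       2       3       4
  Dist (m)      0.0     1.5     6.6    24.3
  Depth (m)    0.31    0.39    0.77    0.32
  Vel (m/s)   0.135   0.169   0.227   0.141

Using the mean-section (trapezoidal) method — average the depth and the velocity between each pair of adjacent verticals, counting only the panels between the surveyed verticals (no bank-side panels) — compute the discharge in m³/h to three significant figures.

Panel 1-2: Δb = 1.5 m, d̄ = (0.31+0.39)/2 = 0.35, v̄ = (0.135+0.169)/2 = 0.152 → q = 1.5×0.35×0.152 = 0.07980 m³/s
Panel 2-3: Δb = 5.1 m, d̄ = (0.39+0.77)/2 = 0.58, v̄ = (0.169+0.227)/2 = 0.198 → q = 5.1×0.58×0.198 = 0.5857 m³/s
Panel 3-4: Δb = 17.7 m, d̄ = (0.77+0.32)/2 = 0.545, v̄ = (0.227+0.141)/2 = 0.184 → q = 17.7×0.545×0.184 = 1.775 m³/s
Q = Σ q = 2.440 m³/s
= 2.440 × 3600 = 8786 m³/h

8790 m³/h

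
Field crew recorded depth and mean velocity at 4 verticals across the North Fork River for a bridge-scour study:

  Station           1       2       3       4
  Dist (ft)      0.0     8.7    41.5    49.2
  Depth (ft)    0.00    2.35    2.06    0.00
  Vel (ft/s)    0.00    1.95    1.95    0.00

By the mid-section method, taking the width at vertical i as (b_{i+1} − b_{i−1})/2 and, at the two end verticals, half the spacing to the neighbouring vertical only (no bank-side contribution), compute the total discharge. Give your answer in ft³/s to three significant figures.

w_2 = (41.5 − 0.0)/2 = 20.75 ft; q_2 = 1.95 × 2.35 × 20.75 = 95.09 ft³/s
w_3 = (49.2 − 8.7)/2 = 20.25 ft; q_3 = 1.95 × 2.06 × 20.25 = 81.34 ft³/s
Stations 1, 4 contribute zero (depth or velocity is 0).
Q = Σ qᵢ = 176.4 ft³/s

176 ft³/s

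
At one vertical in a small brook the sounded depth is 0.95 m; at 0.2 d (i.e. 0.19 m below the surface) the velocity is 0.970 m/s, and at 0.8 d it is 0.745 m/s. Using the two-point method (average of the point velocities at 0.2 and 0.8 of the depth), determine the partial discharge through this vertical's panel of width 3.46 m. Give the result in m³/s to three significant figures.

2.82 m³/s

v̄ = (0.970 + 0.745) / 2 = 0.8575 m/s
q = v̄ × d × w = 0.8575 × 0.95 × 3.46 = 2.819 m³/s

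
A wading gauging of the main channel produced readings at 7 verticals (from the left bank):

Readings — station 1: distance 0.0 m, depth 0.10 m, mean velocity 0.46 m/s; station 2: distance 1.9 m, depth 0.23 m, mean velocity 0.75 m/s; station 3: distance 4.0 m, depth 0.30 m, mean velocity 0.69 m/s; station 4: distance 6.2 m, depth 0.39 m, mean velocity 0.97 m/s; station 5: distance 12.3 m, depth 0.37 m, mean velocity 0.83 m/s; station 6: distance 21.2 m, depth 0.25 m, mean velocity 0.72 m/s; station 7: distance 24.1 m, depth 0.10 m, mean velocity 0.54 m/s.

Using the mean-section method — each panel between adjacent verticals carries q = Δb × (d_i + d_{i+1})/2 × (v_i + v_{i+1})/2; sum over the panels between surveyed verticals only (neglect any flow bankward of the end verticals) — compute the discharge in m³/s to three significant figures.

5.76 m³/s

Panel 1-2: Δb = 1.9 m, d̄ = (0.10+0.23)/2 = 0.165, v̄ = (0.46+0.75)/2 = 0.605 → q = 1.9×0.165×0.605 = 0.1897 m³/s
Panel 2-3: Δb = 2.1 m, d̄ = (0.23+0.30)/2 = 0.265, v̄ = (0.75+0.69)/2 = 0.72 → q = 2.1×0.265×0.72 = 0.4007 m³/s
Panel 3-4: Δb = 2.2 m, d̄ = (0.30+0.39)/2 = 0.345, v̄ = (0.69+0.97)/2 = 0.83 → q = 2.2×0.345×0.83 = 0.6300 m³/s
Panel 4-5: Δb = 6.1 m, d̄ = (0.39+0.37)/2 = 0.38, v̄ = (0.97+0.83)/2 = 0.9 → q = 6.1×0.38×0.9 = 2.086 m³/s
Panel 5-6: Δb = 8.9 m, d̄ = (0.37+0.25)/2 = 0.31, v̄ = (0.83+0.72)/2 = 0.775 → q = 8.9×0.31×0.775 = 2.138 m³/s
Panel 6-7: Δb = 2.9 m, d̄ = (0.25+0.10)/2 = 0.175, v̄ = (0.72+0.54)/2 = 0.63 → q = 2.9×0.175×0.63 = 0.3197 m³/s
Q = Σ q = 5.764 m³/s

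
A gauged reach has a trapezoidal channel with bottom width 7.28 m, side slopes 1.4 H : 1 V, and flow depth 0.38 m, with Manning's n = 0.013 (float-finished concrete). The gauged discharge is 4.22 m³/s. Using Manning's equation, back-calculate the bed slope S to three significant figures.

A = (b + z·y)·y = (7.28 + 1.4×0.38)×0.38 = 2.969 m²
P = b + 2y√(1+z²) = 7.28 + 2×0.38×√(1+1.4²) = 8.588 m
R = A/P = 2.969/8.588 = 0.3457 m
S = (Q·n / (1·A·R^(2/3)))² = (4.22×0.013 / (1×2.969×0.4926))² = 0.001408

0.00141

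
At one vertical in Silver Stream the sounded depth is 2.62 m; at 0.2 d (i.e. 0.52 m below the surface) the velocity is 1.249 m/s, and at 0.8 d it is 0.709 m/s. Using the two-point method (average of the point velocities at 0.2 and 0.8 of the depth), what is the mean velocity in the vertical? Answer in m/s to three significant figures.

0.979 m/s

v̄ = (1.249 + 0.709) / 2 = 0.9790 m/s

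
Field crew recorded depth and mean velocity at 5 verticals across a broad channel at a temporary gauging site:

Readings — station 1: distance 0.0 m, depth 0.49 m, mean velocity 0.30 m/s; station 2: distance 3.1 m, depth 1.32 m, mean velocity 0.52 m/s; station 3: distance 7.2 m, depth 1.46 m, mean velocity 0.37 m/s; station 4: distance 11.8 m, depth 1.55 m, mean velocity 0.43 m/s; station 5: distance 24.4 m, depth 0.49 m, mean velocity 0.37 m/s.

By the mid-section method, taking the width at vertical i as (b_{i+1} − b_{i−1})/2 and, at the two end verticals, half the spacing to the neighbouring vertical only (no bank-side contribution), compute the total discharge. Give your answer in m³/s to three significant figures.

11.9 m³/s

w_1 = (3.1 − 0.0)/2 = 1.55 m; q_1 = 0.30 × 0.49 × 1.55 = 0.2279 m³/s
w_2 = (7.2 − 0.0)/2 = 3.6 m; q_2 = 0.52 × 1.32 × 3.6 = 2.471 m³/s
w_3 = (11.8 − 3.1)/2 = 4.35 m; q_3 = 0.37 × 1.46 × 4.35 = 2.350 m³/s
w_4 = (24.4 − 7.2)/2 = 8.6 m; q_4 = 0.43 × 1.55 × 8.6 = 5.732 m³/s
w_5 = (24.4 − 11.8)/2 = 6.3 m; q_5 = 0.37 × 0.49 × 6.3 = 1.142 m³/s
Q = Σ qᵢ = 11.92 m³/s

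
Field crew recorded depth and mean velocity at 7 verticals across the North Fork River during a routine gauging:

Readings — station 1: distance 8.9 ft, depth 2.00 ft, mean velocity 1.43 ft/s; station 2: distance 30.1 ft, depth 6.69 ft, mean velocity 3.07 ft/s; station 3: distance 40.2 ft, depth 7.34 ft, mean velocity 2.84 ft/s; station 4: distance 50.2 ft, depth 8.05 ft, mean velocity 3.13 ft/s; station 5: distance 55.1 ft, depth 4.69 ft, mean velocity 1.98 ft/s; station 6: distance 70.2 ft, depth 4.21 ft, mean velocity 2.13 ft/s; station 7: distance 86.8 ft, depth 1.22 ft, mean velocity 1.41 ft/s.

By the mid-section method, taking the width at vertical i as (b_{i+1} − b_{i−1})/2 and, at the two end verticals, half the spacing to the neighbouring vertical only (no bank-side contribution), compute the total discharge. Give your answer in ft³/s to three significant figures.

w_1 = (30.1 − 8.9)/2 = 10.6 ft; q_1 = 1.43 × 2.00 × 10.6 = 30.32 ft³/s
w_2 = (40.2 − 8.9)/2 = 15.65 ft; q_2 = 3.07 × 6.69 × 15.65 = 321.4 ft³/s
w_3 = (50.2 − 30.1)/2 = 10.05 ft; q_3 = 2.84 × 7.34 × 10.05 = 209.5 ft³/s
w_4 = (55.1 − 40.2)/2 = 7.45 ft; q_4 = 3.13 × 8.05 × 7.45 = 187.7 ft³/s
w_5 = (70.2 − 50.2)/2 = 10 ft; q_5 = 1.98 × 4.69 × 10 = 92.86 ft³/s
w_6 = (86.8 − 55.1)/2 = 15.85 ft; q_6 = 2.13 × 4.21 × 15.85 = 142.1 ft³/s
w_7 = (86.8 − 70.2)/2 = 8.3 ft; q_7 = 1.41 × 1.22 × 8.3 = 14.28 ft³/s
Q = Σ qᵢ = 998.2 ft³/s

998 ft³/s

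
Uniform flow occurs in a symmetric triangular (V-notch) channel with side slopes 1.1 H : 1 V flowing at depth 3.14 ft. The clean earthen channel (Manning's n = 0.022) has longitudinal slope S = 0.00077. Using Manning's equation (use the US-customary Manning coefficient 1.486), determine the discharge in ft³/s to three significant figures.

22.5 ft³/s

A = z·y² = 1.1×3.14² = 10.85 ft²
P = 2y√(1+z²) = 2×3.14×√(1+1.1²) = 9.336 ft
R = A/P = 10.85/9.336 = 1.162 ft
Q = (1.486/n)·A·R^(2/3)·S^(1/2) = (1.486/0.022) × 10.85 × 1.162^(2/3) × 0.00077^(1/2) = 22.46 ft³/s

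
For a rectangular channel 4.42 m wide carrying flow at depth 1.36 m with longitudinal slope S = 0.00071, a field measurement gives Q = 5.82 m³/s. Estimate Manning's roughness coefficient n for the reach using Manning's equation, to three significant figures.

0.0245

A = b·y = 4.42 × 1.36 = 6.011 m²
P = b + 2y = 4.42 + 2×1.36 = 7.140 m
R = A/P = 6.011/7.140 = 0.8419 m
n = (1/Q)·A·R^(2/3)·S^(1/2) = (1/5.82) × 6.011 × 0.8916 × 0.02665 = 0.02454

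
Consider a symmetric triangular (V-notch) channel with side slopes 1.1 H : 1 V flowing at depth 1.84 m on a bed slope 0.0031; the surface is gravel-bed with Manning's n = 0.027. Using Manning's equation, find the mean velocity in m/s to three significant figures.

1.60 m/s

A = z·y² = 1.1×1.84² = 3.724 m²
P = 2y√(1+z²) = 2×1.84×√(1+1.1²) = 5.471 m
R = A/P = 3.724/5.471 = 0.6807 m
Q = (1/n)·A·R^(2/3)·S^(1/2) = (1/0.027) × 3.724 × 0.6807^(2/3) × 0.0031^(1/2) = 5.943 m³/s
V = Q/A = 5.943/3.724 = 1.596 m/s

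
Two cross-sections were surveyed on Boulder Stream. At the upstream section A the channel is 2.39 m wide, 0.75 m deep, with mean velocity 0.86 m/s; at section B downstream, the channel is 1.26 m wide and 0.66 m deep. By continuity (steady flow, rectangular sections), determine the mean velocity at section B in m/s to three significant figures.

Q = A₁V₁ = (2.39×0.75) × 0.86 = 1.542 m³/s
A₂ = 1.26 × 0.66 = 0.8316 m²
V₂ = Q/A₂ = 1.542/0.8316 = 1.854 m/s

1.85 m/s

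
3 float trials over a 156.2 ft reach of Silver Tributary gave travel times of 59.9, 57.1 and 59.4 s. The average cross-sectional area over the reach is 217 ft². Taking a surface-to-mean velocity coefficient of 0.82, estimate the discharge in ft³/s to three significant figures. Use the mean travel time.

473 ft³/s

t̄ = (59.9 + 57.1 + 59.4) / 3 = 58.8 s
v_surface = L / t̄ = 156.2 / 58.8 = 2.656 ft/s
v_mean = 0.82 × 2.656 = 2.178 ft/s
Q = A × v_mean = 217 × 2.178 = 472.7 ft³/s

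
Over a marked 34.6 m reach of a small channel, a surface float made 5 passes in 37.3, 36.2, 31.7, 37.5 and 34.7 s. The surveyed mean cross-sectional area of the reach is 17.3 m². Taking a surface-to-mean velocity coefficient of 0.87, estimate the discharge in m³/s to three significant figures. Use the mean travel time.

14.7 m³/s

t̄ = (37.3 + 36.2 + 31.7 + 37.5 + 34.7) / 5 = 35.48 s
v_surface = L / t̄ = 34.6 / 35.48 = 0.9752 m/s
v_mean = 0.87 × 0.9752 = 0.8484 m/s
Q = A × v_mean = 17.3 × 0.8484 = 14.68 m³/s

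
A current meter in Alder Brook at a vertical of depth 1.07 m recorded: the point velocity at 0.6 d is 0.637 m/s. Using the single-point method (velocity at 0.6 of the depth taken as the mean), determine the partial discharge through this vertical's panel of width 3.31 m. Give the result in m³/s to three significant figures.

2.26 m³/s

v̄ = v₀.₆ = 0.637 m/s
q = v̄ × d × w = 0.6370 × 1.07 × 3.31 = 2.256 m³/s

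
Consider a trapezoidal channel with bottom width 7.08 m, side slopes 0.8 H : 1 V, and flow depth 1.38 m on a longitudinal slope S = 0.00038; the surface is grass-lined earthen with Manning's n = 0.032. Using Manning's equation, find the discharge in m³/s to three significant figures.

7.17 m³/s

A = (b + z·y)·y = (7.08 + 0.8×1.38)×1.38 = 11.29 m²
P = b + 2y√(1+z²) = 7.08 + 2×1.38×√(1+0.8²) = 10.61 m
R = A/P = 11.29/10.61 = 1.064 m
Q = (1/n)·A·R^(2/3)·S^(1/2) = (1/0.032) × 11.29 × 1.064^(2/3) × 0.00038^(1/2) = 7.170 m³/s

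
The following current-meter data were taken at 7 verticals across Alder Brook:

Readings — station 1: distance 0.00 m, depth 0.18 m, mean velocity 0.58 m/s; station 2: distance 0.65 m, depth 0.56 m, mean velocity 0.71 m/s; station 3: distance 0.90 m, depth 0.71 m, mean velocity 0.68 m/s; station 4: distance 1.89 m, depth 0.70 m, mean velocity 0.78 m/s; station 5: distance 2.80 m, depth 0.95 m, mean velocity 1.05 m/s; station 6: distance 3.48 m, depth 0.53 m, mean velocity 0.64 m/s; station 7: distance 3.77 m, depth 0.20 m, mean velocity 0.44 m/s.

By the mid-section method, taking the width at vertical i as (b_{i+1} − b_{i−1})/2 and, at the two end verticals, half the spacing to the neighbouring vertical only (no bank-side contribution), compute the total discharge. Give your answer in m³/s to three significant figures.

2.00 m³/s

w_1 = (0.65 − 0.00)/2 = 0.325 m; q_1 = 0.58 × 0.18 × 0.325 = 0.03393 m³/s
w_2 = (0.90 − 0.00)/2 = 0.45 m; q_2 = 0.71 × 0.56 × 0.45 = 0.1789 m³/s
w_3 = (1.89 − 0.65)/2 = 0.62 m; q_3 = 0.68 × 0.71 × 0.62 = 0.2993 m³/s
w_4 = (2.80 − 0.90)/2 = 0.95 m; q_4 = 0.78 × 0.70 × 0.95 = 0.5187 m³/s
w_5 = (3.48 − 1.89)/2 = 0.795 m; q_5 = 1.05 × 0.95 × 0.795 = 0.7930 m³/s
w_6 = (3.77 − 2.80)/2 = 0.485 m; q_6 = 0.64 × 0.53 × 0.485 = 0.1645 m³/s
w_7 = (3.77 − 3.48)/2 = 0.145 m; q_7 = 0.44 × 0.20 × 0.145 = 0.01276 m³/s
Q = Σ qᵢ = 2.001 m³/s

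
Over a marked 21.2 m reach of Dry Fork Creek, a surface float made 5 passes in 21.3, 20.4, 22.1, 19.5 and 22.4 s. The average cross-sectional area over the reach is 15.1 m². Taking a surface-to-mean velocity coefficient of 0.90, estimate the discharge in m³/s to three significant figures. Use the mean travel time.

13.6 m³/s

t̄ = (21.3 + 20.4 + 22.1 + 19.5 + 22.4) / 5 = 21.14 s
v_surface = L / t̄ = 21.2 / 21.14 = 1.003 m/s
v_mean = 0.90 × 1.003 = 0.9026 m/s
Q = A × v_mean = 15.1 × 0.9026 = 13.63 m³/s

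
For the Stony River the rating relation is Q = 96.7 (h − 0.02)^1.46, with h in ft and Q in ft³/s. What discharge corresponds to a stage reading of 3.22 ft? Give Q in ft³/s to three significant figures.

Q = 96.7 × (3.22 − 0.02)^1.46 = 96.7 × 3.2^1.46 = 528.4 ft³/s

528 ft³/s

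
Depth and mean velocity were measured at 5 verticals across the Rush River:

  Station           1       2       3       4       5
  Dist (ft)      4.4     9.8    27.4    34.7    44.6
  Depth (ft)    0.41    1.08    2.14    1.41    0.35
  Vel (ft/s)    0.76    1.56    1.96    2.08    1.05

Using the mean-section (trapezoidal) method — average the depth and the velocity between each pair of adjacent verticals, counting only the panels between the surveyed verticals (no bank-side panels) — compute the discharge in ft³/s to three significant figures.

Panel 1-2: Δb = 5.4 ft, d̄ = (0.41+1.08)/2 = 0.745, v̄ = (0.76+1.56)/2 = 1.16 → q = 5.4×0.745×1.16 = 4.667 ft³/s
Panel 2-3: Δb = 17.6 ft, d̄ = (1.08+2.14)/2 = 1.61, v̄ = (1.56+1.96)/2 = 1.76 → q = 17.6×1.61×1.76 = 49.87 ft³/s
Panel 3-4: Δb = 7.3 ft, d̄ = (2.14+1.41)/2 = 1.775, v̄ = (1.96+2.08)/2 = 2.02 → q = 7.3×1.775×2.02 = 26.17 ft³/s
Panel 4-5: Δb = 9.9 ft, d̄ = (1.41+0.35)/2 = 0.88, v̄ = (2.08+1.05)/2 = 1.565 → q = 9.9×0.88×1.565 = 13.63 ft³/s
Q = Σ q = 94.35 ft³/s

94.3 ft³/s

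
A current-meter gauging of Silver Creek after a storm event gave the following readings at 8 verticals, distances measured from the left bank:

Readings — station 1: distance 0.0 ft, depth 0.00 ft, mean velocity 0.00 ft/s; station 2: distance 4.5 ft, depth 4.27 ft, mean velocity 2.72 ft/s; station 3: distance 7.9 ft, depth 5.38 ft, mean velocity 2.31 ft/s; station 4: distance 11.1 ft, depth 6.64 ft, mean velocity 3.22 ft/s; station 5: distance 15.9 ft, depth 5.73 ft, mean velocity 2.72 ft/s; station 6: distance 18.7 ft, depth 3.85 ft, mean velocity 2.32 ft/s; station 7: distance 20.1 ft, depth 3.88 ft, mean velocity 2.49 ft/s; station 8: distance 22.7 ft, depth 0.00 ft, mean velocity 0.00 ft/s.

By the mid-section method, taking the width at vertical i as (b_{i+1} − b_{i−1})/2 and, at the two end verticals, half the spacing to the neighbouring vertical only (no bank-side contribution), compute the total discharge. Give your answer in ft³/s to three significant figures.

270 ft³/s

w_2 = (7.9 − 0.0)/2 = 3.95 ft; q_2 = 2.72 × 4.27 × 3.95 = 45.88 ft³/s
w_3 = (11.1 − 4.5)/2 = 3.3 ft; q_3 = 2.31 × 5.38 × 3.3 = 41.01 ft³/s
w_4 = (15.9 − 7.9)/2 = 4 ft; q_4 = 3.22 × 6.64 × 4 = 85.52 ft³/s
w_5 = (18.7 − 11.1)/2 = 3.8 ft; q_5 = 2.72 × 5.73 × 3.8 = 59.23 ft³/s
w_6 = (20.1 − 15.9)/2 = 2.1 ft; q_6 = 2.32 × 3.85 × 2.1 = 18.76 ft³/s
w_7 = (22.7 − 18.7)/2 = 2 ft; q_7 = 2.49 × 3.88 × 2 = 19.32 ft³/s
Stations 1, 8 contribute zero (depth or velocity is 0).
Q = Σ qᵢ = 269.7 ft³/s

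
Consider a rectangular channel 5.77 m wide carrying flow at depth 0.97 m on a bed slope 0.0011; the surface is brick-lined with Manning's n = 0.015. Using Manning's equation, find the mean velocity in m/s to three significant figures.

1.79 m/s

A = b·y = 5.77 × 0.97 = 5.597 m²
P = b + 2y = 5.77 + 2×0.97 = 7.710 m
R = A/P = 5.597/7.710 = 0.7259 m
Q = (1/n)·A·R^(2/3)·S^(1/2) = (1/0.015) × 5.597 × 0.7259^(2/3) × 0.0011^(1/2) = 9.996 m³/s
V = Q/A = 9.996/5.597 = 1.786 m/s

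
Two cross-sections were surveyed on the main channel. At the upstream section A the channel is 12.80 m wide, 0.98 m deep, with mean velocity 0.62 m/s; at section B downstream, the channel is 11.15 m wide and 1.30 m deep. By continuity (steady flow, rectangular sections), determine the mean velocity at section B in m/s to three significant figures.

Q = A₁V₁ = (12.80×0.98) × 0.62 = 7.777 m³/s
A₂ = 11.15 × 1.30 = 14.50 m²
V₂ = Q/A₂ = 7.777/14.50 = 0.5365 m/s

0.537 m/s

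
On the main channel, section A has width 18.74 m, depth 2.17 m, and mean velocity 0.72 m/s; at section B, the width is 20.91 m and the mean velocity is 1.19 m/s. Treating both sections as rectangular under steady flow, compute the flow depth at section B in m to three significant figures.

1.18 m

Q = A₁V₁ = (18.74×2.17) × 0.72 = 29.28 m³/s
d₂ = Q/(b₂ V₂) = 29.28/(20.91×1.19) = 1.177 m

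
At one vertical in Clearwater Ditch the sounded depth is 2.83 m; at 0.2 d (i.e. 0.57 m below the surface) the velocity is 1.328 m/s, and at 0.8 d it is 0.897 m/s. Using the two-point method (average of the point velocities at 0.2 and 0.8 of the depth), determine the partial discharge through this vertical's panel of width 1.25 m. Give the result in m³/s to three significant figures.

v̄ = (1.328 + 0.897) / 2 = 1.113 m/s
q = v̄ × d × w = 1.113 × 2.83 × 1.25 = 3.935 m³/s

3.94 m³/s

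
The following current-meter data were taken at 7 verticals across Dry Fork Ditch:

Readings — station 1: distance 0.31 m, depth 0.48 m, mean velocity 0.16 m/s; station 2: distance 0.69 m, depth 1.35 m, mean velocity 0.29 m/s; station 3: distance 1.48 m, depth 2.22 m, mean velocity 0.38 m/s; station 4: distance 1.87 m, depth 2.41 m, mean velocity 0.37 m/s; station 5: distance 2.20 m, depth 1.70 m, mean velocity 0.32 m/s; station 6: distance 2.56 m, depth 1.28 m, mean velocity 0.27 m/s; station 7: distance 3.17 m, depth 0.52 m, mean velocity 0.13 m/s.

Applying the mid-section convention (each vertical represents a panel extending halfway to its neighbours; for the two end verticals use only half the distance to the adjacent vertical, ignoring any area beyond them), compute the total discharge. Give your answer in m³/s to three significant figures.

w_1 = (0.69 − 0.31)/2 = 0.19 m; q_1 = 0.16 × 0.48 × 0.19 = 0.01459 m³/s
w_2 = (1.48 − 0.31)/2 = 0.585 m; q_2 = 0.29 × 1.35 × 0.585 = 0.2290 m³/s
w_3 = (1.87 − 0.69)/2 = 0.59 m; q_3 = 0.38 × 2.22 × 0.59 = 0.4977 m³/s
w_4 = (2.20 − 1.48)/2 = 0.36 m; q_4 = 0.37 × 2.41 × 0.36 = 0.3210 m³/s
w_5 = (2.56 − 1.87)/2 = 0.345 m; q_5 = 0.32 × 1.70 × 0.345 = 0.1877 m³/s
w_6 = (3.17 − 2.20)/2 = 0.485 m; q_6 = 0.27 × 1.28 × 0.485 = 0.1676 m³/s
w_7 = (3.17 − 2.56)/2 = 0.305 m; q_7 = 0.13 × 0.52 × 0.305 = 0.02062 m³/s
Q = Σ qᵢ = 1.438 m³/s

1.44 m³/s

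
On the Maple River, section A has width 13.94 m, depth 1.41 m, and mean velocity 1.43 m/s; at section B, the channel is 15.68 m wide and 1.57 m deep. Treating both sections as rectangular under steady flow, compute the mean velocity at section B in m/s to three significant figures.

1.14 m/s

Q = A₁V₁ = (13.94×1.41) × 1.43 = 28.11 m³/s
A₂ = 15.68 × 1.57 = 24.62 m²
V₂ = Q/A₂ = 28.11/24.62 = 1.142 m/s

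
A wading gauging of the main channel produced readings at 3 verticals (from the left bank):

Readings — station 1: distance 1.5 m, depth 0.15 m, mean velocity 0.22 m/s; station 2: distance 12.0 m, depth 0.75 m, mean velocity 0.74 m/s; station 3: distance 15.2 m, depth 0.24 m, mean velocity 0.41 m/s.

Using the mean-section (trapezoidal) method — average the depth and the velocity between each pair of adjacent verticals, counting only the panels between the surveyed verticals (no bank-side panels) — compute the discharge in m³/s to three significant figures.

3.18 m³/s

Panel 1-2: Δb = 10.5 m, d̄ = (0.15+0.75)/2 = 0.45, v̄ = (0.22+0.74)/2 = 0.48 → q = 10.5×0.45×0.48 = 2.268 m³/s
Panel 2-3: Δb = 3.2 m, d̄ = (0.75+0.24)/2 = 0.495, v̄ = (0.74+0.41)/2 = 0.575 → q = 3.2×0.495×0.575 = 0.9108 m³/s
Q = Σ q = 3.179 m³/s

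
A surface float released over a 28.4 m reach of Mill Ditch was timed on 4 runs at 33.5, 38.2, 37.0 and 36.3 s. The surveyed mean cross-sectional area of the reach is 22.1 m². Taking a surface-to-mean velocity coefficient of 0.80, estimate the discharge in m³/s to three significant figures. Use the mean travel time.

t̄ = (33.5 + 38.2 + 37.0 + 36.3) / 4 = 36.25 s
v_surface = L / t̄ = 28.4 / 36.25 = 0.7834 m/s
v_mean = 0.80 × 0.7834 = 0.6268 m/s
Q = A × v_mean = 22.1 × 0.6268 = 13.85 m³/s

13.9 m³/s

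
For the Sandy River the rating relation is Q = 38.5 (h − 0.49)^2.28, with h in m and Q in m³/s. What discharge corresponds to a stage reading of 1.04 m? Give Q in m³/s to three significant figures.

9.85 m³/s

Q = 38.5 × (1.04 − 0.49)^2.28 = 38.5 × 0.55^2.28 = 9.851 m³/s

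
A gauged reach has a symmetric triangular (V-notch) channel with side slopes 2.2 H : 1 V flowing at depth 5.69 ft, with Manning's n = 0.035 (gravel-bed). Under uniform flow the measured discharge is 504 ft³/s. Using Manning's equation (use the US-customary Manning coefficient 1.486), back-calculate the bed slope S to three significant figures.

0.00781

A = z·y² = 2.2×5.69² = 71.23 ft²
P = 2y√(1+z²) = 2×5.69×√(1+2.2²) = 27.50 ft
R = A/P = 71.23/27.50 = 2.590 ft
S = (Q·n / (1.486·A·R^(2/3)))² = (504×0.035 / (1.486×71.23×1.886))² = 0.007809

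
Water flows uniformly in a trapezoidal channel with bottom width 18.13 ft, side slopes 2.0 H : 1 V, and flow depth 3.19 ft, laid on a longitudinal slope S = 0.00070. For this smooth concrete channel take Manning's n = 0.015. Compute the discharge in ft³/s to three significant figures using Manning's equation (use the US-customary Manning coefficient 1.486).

369 ft³/s

A = (b + z·y)·y = (18.13 + 2.0×3.19)×3.19 = 78.19 ft²
P = b + 2y√(1+z²) = 18.13 + 2×3.19×√(1+2.0²) = 32.40 ft
R = A/P = 78.19/32.40 = 2.413 ft
Q = (1.486/n)·A·R^(2/3)·S^(1/2) = (1.486/0.015) × 78.19 × 2.413^(2/3) × 0.00070^(1/2) = 368.7 ft³/s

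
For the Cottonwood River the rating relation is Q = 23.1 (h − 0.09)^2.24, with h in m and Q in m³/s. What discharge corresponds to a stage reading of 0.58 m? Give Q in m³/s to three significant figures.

Q = 23.1 × (0.58 − 0.09)^2.24 = 23.1 × 0.49^2.24 = 4.674 m³/s

4.67 m³/s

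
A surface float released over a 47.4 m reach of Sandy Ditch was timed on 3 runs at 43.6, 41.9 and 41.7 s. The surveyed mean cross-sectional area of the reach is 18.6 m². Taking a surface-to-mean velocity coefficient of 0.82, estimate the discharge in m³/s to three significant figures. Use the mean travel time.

t̄ = (43.6 + 41.9 + 41.7) / 3 = 42.4 s
v_surface = L / t̄ = 47.4 / 42.4 = 1.118 m/s
v_mean = 0.82 × 1.118 = 0.9167 m/s
Q = A × v_mean = 18.6 × 0.9167 = 17.05 m³/s

17.1 m³/s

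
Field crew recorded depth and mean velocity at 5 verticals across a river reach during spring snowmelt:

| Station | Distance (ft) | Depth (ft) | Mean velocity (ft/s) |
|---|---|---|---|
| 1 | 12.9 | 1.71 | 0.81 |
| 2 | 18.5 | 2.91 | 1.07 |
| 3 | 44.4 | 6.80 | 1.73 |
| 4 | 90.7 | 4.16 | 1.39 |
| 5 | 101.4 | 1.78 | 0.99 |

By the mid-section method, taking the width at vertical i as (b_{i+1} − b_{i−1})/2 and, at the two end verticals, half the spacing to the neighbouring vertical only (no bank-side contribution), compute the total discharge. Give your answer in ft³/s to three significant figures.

w_1 = (18.5 − 12.9)/2 = 2.8 ft; q_1 = 0.81 × 1.71 × 2.8 = 3.878 ft³/s
w_2 = (44.4 − 12.9)/2 = 15.75 ft; q_2 = 1.07 × 2.91 × 15.75 = 49.04 ft³/s
w_3 = (90.7 − 18.5)/2 = 36.1 ft; q_3 = 1.73 × 6.80 × 36.1 = 424.7 ft³/s
w_4 = (101.4 − 44.4)/2 = 28.5 ft; q_4 = 1.39 × 4.16 × 28.5 = 164.8 ft³/s
w_5 = (101.4 − 90.7)/2 = 5.35 ft; q_5 = 0.99 × 1.78 × 5.35 = 9.428 ft³/s
Q = Σ qᵢ = 651.8 ft³/s

652 ft³/s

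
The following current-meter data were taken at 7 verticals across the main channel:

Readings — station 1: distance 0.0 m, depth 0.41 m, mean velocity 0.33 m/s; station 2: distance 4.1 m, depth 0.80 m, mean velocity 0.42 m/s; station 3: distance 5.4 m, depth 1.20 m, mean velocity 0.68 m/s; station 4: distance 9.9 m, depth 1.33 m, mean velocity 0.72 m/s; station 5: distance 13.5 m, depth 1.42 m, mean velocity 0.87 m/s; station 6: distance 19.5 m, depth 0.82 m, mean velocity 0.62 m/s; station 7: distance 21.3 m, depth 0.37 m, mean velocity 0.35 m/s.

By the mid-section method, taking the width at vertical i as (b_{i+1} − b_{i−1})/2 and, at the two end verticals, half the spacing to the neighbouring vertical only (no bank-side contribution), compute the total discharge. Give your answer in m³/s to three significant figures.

15.5 m³/s

w_1 = (4.1 − 0.0)/2 = 2.05 m; q_1 = 0.33 × 0.41 × 2.05 = 0.2774 m³/s
w_2 = (5.4 − 0.0)/2 = 2.7 m; q_2 = 0.42 × 0.80 × 2.7 = 0.9072 m³/s
w_3 = (9.9 − 4.1)/2 = 2.9 m; q_3 = 0.68 × 1.20 × 2.9 = 2.366 m³/s
w_4 = (13.5 − 5.4)/2 = 4.05 m; q_4 = 0.72 × 1.33 × 4.05 = 3.878 m³/s
w_5 = (19.5 − 9.9)/2 = 4.8 m; q_5 = 0.87 × 1.42 × 4.8 = 5.930 m³/s
w_6 = (21.3 − 13.5)/2 = 3.9 m; q_6 = 0.62 × 0.82 × 3.9 = 1.983 m³/s
w_7 = (21.3 − 19.5)/2 = 0.9 m; q_7 = 0.35 × 0.37 × 0.9 = 0.1166 m³/s
Q = Σ qᵢ = 15.46 m³/s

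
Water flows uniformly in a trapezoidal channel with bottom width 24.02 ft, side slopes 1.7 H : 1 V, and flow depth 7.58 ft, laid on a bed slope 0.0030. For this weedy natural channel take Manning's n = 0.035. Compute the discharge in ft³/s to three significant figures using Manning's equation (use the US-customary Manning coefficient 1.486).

A = (b + z·y)·y = (24.02 + 1.7×7.58)×7.58 = 279.7 ft²
P = b + 2y√(1+z²) = 24.02 + 2×7.58×√(1+1.7²) = 53.92 ft
R = A/P = 279.7/53.92 = 5.188 ft
Q = (1.486/n)·A·R^(2/3)·S^(1/2) = (1.486/0.035) × 279.7 × 5.188^(2/3) × 0.0030^(1/2) = 1950 ft³/s

1950 ft³/s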